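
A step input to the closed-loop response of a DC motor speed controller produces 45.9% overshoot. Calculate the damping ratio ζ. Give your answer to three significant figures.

ζ ≈ 0.241

From %OS = 100·exp(−πζ/√(1−ζ²)), invert to get ζ = −ln(OS)/√(π² + ln²(OS)) with OS = 0.459.
−ln 0.459 = 0.7787, so ζ = 0.7787/√(π² + 0.6064) = 0.241.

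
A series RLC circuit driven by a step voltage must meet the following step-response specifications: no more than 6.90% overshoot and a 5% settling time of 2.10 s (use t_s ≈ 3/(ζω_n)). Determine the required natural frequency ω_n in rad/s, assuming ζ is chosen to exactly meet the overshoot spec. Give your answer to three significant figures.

ω_n ≈ 2.20 rad/s

ζ = −ln(OS)/√(π² + (ln OS)²). With OS = 0.0690, ln OS = −2.674 and ζ = 2.674/4.125 = 0.648.
From t_s ≈ 3/(ζω_n): ω_n = 3/(ζ·t_s) = 3/(0.648·2.10) = 2.20 rad/s.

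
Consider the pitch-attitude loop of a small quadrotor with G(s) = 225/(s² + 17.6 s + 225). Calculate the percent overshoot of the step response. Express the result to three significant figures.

Matching coefficients with s² + 2ζω_n s + ω_n² gives ω_n² = 225 ⇒ ω_n = 15.0 rad/s, and ζ = 17.6/(2ω_n) = 0.587.
%OS = 100 e^{−πζ/√(1−ζ²)} with ζ = 0.587 gives 10.3%.

%OS ≈ 10.3%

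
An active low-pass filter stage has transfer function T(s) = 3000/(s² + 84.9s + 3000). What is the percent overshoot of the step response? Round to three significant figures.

%OS ≈ 2.12%

Matching coefficients with s² + 2ζω_n s + ω_n² gives ω_n² = 3000 ⇒ ω_n = 54.8 rad/s, and ζ = 84.9/(2ω_n) = 0.775.
%OS = 100·exp(−πζ/√(1−ζ²)) = 2.12%.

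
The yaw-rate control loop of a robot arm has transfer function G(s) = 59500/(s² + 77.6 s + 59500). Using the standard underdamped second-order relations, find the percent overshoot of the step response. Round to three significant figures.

%OS ≈ 60.3%

Matching coefficients with s² + 2ζω_n s + ω_n² gives ω_n² = 59500 ⇒ ω_n = 244 rad/s, and ζ = 77.6/(2ω_n) = 0.159.
%OS = 100 e^{−πζ/√(1−ζ²)} with ζ = 0.159 gives 60.3%.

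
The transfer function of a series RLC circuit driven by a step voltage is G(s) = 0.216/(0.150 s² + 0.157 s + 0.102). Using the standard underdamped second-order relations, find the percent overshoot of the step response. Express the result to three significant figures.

Dividing through by 0.150: denominator becomes s² + 1.047 s + 0.6800.
So ω_n = √0.6800 = 0.825 rad/s and ζ = 1.047/(2·0.825) = 0.635.
%OS = 100 e^{−πζ/√(1−ζ²)} with ζ = 0.635 gives 7.58%.

%OS ≈ 7.58%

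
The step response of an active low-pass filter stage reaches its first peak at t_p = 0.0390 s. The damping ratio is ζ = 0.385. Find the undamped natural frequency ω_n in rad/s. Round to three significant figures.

ω_n ≈ 87.3 rad/s

Peak time t_p = π/ω_d, so ω_d = π/t_p = π/0.0390 = 80.6 rad/s.
ω_n = ω_d/√(1−ζ²) = 80.6/√0.852 = 87.3 rad/s.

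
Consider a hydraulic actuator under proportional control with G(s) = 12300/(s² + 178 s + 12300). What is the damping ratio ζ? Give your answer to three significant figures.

Comparing the denominator to s² + 2ζω_n s + ω_n²: ω_n = √12300 = 111 rad/s, and 2ζω_n = 178 so ζ = 178/(2·111) = 0.802.

ζ ≈ 0.802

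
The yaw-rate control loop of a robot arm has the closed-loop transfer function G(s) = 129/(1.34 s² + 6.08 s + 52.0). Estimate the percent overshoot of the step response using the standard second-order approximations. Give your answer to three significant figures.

%OS ≈ 29.3%

Dividing through by 1.34: denominator becomes s² + 4.537 s + 38.81.
So ω_n = √38.81 = 6.23 rad/s and ζ = 4.537/(2·6.23) = 0.364.
Overshoot: exp(−π·0.364/√(1−0.364²)) = 0.293, i.e. 29.3%.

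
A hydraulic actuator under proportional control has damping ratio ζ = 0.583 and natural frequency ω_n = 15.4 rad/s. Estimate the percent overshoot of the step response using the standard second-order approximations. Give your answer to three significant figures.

For an underdamped second-order system, %OS = 100·exp(−πζ/√(1−ζ²)).
πζ/√(1−ζ²) = π·0.583/√(1−0.340) = 2.254, so %OS = 100·e^(−2.254) = 10.5%.

%OS ≈ 10.5%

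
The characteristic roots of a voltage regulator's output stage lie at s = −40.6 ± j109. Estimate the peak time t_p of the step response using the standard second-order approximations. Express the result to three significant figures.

t_p ≈ 0.0288 s

t_p = π/ω_d with ω_d = 109 (the imaginary part), so t_p = 0.0288 s.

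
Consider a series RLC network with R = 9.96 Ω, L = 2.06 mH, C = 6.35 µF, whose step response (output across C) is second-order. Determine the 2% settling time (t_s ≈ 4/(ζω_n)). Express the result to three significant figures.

For a series RLC circuit (capacitor voltage as output), ω_n = 1/√(LC) = 1/√(2.06 mH · 6.35 µF) = 8740 rad/s.
ζ = (R/2)·√(C/L) = (9.96/2)·√(6.35 µF/2.06 mH) = 0.276.
t_s ≈ 4/(ζω_n) = 0.00165 s.

t_s ≈ 0.00165 s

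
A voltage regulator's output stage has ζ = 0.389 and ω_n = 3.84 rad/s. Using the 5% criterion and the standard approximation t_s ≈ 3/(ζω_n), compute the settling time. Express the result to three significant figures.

t_s ≈ 3/(ζω_n) = 3/(0.389 × 3.84) = 2.01 s.

t_s ≈ 2.01 s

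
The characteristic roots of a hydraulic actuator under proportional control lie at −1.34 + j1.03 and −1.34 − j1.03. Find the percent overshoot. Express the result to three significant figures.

%OS ≈ 1.68%

With σ = 1.34, ω_d = 1.03: ω_n = √(σ²+ω_d²) = 1.69 rad/s, ζ = σ/ω_n = 0.793.
%OS = 100·exp(−πζ/√(1−ζ²)) = 1.68%.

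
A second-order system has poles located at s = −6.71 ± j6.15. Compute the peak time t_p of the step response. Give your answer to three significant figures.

t_p = π/ω_d with ω_d = 6.15 (the imaginary part), so t_p = 0.511 s.

t_p ≈ 0.511 s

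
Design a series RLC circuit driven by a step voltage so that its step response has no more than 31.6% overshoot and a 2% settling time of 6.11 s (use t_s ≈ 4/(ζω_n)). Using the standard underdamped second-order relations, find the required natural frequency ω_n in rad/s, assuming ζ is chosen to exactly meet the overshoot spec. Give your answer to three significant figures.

From %OS = 100·exp(−πζ/√(1−ζ²)), invert to get ζ = −ln(OS)/√(π² + ln²(OS)) with OS = 0.316.
−ln 0.316 = 1.152, so ζ = 1.152/√(π² + 1.327) = 0.344.
From t_s ≈ 4/(ζω_n): ω_n = 4/(ζ·t_s) = 4/(0.344·6.11) = 1.90 rad/s.

ω_n ≈ 1.90 rad/s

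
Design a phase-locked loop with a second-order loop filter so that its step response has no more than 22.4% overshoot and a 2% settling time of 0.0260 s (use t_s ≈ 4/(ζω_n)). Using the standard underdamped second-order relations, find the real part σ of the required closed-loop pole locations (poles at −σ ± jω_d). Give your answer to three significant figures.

The settling-time spec alone fixes σ = ζω_n = 4/t_s = 4/0.0260 = 154.
(Overshoot then fixes ζ = 0.430 and hence ω_d = σ·√(1−ζ²)/ζ = 323 rad/s.)

σ ≈ 154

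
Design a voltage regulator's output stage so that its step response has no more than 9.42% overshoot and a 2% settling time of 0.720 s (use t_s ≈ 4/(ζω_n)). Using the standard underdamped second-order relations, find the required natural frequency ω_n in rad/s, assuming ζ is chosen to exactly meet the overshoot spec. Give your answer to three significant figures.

Inverting the overshoot relation: ζ = |ln 0.0942|/√(π² + ln²0.0942) = 0.601.
From t_s ≈ 4/(ζω_n): ω_n = 4/(ζ·t_s) = 4/(0.601·0.720) = 9.24 rad/s.

ω_n ≈ 9.24 rad/s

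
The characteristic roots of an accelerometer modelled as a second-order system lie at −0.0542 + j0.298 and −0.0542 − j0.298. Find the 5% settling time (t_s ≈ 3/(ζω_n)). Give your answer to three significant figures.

t_s ≈ 55.4 s

For poles at −σ ± jω_d, ζω_n = σ = 0.0542, so t_s ≈ 3/σ = 55.4 s.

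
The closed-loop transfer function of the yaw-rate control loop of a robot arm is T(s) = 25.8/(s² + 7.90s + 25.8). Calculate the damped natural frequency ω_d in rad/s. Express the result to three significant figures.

ω_d ≈ 3.19 rad/s

ω_n = √25.8 = 5.08 rad/s; ζ = 7.90/(2·5.08) = 0.778.
The damped frequency ω_d = ω_n√(1−ζ²) = 3.19 rad/s.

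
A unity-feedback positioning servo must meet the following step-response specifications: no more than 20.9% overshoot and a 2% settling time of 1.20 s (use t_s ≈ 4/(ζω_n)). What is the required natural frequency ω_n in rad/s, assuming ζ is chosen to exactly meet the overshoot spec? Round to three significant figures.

ω_n ≈ 7.47 rad/s

From %OS = 100·exp(−πζ/√(1−ζ²)), invert to get ζ = −ln(OS)/√(π² + ln²(OS)) with OS = 0.209.
−ln 0.209 = 1.565, so ζ = 1.565/√(π² + 2.451) = 0.446.
Then ω_n = 4/(ζ t_s) = 4/(0.446 × 1.20) = 7.47 rad/s.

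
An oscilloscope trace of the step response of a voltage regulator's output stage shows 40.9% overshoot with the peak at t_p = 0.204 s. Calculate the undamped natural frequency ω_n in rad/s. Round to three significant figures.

ω_n ≈ 16.0 rad/s

The overshoot fixes ζ = −ln(OS)/√(π²+ln²(OS)) = 0.274.
t_p = π/ω_d ⇒ ω_d = 15.4 rad/s; then ω_n = ω_d/√(1−ζ²) = 16.0 rad/s.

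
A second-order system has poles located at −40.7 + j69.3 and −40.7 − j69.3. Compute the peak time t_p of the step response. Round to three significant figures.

t_p ≈ 0.0453 s

t_p = π/ω_d with ω_d = 69.3 (the imaginary part), so t_p = 0.0453 s.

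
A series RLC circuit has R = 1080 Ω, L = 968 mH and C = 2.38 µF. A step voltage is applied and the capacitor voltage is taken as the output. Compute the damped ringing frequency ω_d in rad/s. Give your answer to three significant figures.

For a series RLC circuit (capacitor voltage as output), ω_n = 1/√(LC) = 1/√(968 mH · 2.38 µF) = 659 rad/s.
ζ = (R/2)·√(C/L) = (1080/2)·√(2.38 µF/968 mH) = 0.847.
ω_d = 659·√(1 − 0.847²) = 351 rad/s.

ω_d ≈ 351 rad/s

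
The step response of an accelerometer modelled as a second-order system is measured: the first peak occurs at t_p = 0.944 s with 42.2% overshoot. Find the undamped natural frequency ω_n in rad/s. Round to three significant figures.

ω_n ≈ 3.45 rad/s

The overshoot fixes ζ = −ln(OS)/√(π²+ln²(OS)) = 0.265.
t_p = π/ω_d ⇒ ω_d = 3.33 rad/s; then ω_n = ω_d/√(1−ζ²) = 3.45 rad/s.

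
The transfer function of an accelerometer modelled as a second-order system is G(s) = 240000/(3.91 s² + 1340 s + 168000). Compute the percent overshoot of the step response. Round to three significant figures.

%OS ≈ 0.990%

Dividing through by 3.91: denominator becomes s² + 342.7 s + 42970.
So ω_n = √42970 = 207 rad/s and ζ = 342.7/(2·207) = 0.827.
Overshoot: exp(−π·0.827/√(1−0.827²)) = 0.00990, i.e. 0.990%.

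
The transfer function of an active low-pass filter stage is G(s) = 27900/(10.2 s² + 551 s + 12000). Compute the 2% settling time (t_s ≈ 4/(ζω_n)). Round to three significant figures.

t_s ≈ 0.148 s

Dividing through by 10.2: denominator becomes s² + 54.02 s + 1176.
So ω_n = √1176 = 34.3 rad/s and ζ = 54.02/(2·34.3) = 0.787.
t_s ≈ 4/(ζω_n) = 0.148 s.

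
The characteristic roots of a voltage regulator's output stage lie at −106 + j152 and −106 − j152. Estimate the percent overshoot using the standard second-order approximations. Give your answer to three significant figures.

%OS ≈ 11.2%

|pole| = ω_n = √(106² + 152²) = 185 rad/s; ζ = cos θ = σ/ω_n = 0.572.
%OS = 100 e^{−πζ/√(1−ζ²)} with ζ = 0.572 gives 11.2%.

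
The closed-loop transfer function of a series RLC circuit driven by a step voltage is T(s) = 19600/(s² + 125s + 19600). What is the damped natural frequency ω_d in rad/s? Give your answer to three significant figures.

ω_d ≈ 125 rad/s

Matching coefficients with s² + 2ζω_n s + ω_n² gives ω_n² = 19600 ⇒ ω_n = 140 rad/s, and ζ = 125/(2ω_n) = 0.446.
ω_d = ω_n√(1−ζ²) = 125 rad/s.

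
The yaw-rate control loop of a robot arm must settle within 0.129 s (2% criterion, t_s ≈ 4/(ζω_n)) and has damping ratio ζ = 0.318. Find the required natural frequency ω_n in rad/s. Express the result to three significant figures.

ω_n ≈ 97.5 rad/s

Rearranging t_s ≈ 4/(ζω_n) gives ω_n = 4/(ζ·t_s) = 4/(0.318 × 0.129) = 97.5 rad/s.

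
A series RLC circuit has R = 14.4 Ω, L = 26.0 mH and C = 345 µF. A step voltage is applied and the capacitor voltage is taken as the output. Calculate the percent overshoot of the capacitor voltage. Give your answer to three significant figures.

%OS ≈ 0.943%

For a series RLC circuit (capacitor voltage as output), ω_n = 1/√(LC) = 1/√(26.0 mH · 345 µF) = 334 rad/s.
ζ = (R/2)·√(C/L) = (14.4/2)·√(345 µF/26.0 mH) = 0.829.
%OS = 100·exp(−πζ/√(1−ζ²)) = 0.943%.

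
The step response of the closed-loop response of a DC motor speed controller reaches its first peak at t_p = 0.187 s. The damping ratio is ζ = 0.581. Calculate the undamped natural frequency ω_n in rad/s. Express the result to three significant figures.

Peak time t_p = π/ω_d, so ω_d = π/t_p = π/0.187 = 16.8 rad/s.
ω_n = ω_d/√(1−ζ²) = 16.8/√0.662 = 20.6 rad/s.

ω_n ≈ 20.6 rad/s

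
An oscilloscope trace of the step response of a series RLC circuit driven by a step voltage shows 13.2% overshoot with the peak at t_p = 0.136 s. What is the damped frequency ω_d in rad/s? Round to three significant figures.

ω_d ≈ 23.1 rad/s

t_p = π/ω_d, so ω_d = π/0.136 = 23.1 rad/s.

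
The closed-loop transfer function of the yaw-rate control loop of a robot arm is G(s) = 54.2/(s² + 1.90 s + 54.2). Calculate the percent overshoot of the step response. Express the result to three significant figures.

ω_n = √54.2 = 7.36 rad/s; ζ = 1.90/(2·7.36) = 0.129.
Overshoot: exp(−π·0.129/√(1−0.129²)) = 0.664, i.e. 66.4%.

%OS ≈ 66.4%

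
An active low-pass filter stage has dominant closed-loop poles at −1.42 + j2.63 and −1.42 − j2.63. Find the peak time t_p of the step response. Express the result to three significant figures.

t_p = π/ω_d with ω_d = 2.63 (the imaginary part), so t_p = 1.19 s.

t_p ≈ 1.19 s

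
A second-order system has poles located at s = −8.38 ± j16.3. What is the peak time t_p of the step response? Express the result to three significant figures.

t_p ≈ 0.193 s

t_p = π/ω_d with ω_d = 16.3 (the imaginary part), so t_p = 0.193 s.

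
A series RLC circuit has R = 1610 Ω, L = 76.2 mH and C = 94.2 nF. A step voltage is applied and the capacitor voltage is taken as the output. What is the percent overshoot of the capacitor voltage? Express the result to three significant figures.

%OS ≈ 0.183%

For a series RLC circuit (capacitor voltage as output), ω_n = 1/√(LC) = 1/√(76.2 mH · 94.2 nF) = 11800 rad/s.
ζ = (R/2)·√(C/L) = (1610/2)·√(94.2 nF/76.2 mH) = 0.895.
%OS = 100 e^{−πζ/√(1−ζ²)} with ζ = 0.895 gives 0.183%.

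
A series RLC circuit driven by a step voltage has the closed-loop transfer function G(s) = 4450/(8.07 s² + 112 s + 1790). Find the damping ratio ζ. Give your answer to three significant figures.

Dividing through by 8.07: denominator becomes s² + 13.88 s + 221.8.
So ω_n = √221.8 = 14.9 rad/s and ζ = 13.88/(2·14.9) = 0.466.

ζ ≈ 0.466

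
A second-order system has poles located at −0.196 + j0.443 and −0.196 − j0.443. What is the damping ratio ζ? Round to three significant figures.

ζ ≈ 0.405

The poles are at −σ ± jω_d with σ = 0.196 and ω_d = 0.443, so ω_n = √(σ²+ω_d²) = 0.484 rad/s and ζ = σ/ω_n = 0.405.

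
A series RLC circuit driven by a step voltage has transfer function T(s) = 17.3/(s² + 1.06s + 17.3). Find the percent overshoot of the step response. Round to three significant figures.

%OS ≈ 66.8%

Comparing the denominator to s² + 2ζω_n s + ω_n²: ω_n = √17.3 = 4.16 rad/s, and 2ζω_n = 1.06 so ζ = 1.06/(2·4.16) = 0.127.
Overshoot: exp(−π·0.127/√(1−0.127²)) = 0.668, i.e. 66.8%.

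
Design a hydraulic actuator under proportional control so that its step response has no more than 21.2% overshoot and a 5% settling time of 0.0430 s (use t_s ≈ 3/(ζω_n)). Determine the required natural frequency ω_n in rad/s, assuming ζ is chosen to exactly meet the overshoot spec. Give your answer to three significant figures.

ω_n ≈ 158 rad/s

Inverting the overshoot relation: ζ = |ln 0.212|/√(π² + ln²0.212) = 0.443.
Then ω_n = 3/(ζ t_s) = 3/(0.443 × 0.0430) = 158 rad/s.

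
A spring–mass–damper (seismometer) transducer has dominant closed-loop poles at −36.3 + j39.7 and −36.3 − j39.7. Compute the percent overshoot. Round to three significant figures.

The poles are at −σ ± jω_d with σ = 36.3 and ω_d = 39.7, so ω_n = √(σ²+ω_d²) = 53.8 rad/s and ζ = σ/ω_n = 0.675.
%OS = 100·exp(−πζ/√(1−ζ²)) = 5.66%.

%OS ≈ 5.66%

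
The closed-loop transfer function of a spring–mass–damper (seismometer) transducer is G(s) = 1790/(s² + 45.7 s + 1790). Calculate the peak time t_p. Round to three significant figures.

t_p ≈ 0.0882 s

ω_n = √1790 = 42.3 rad/s; ζ = 45.7/(2·42.3) = 0.540.
The damped frequency ω_d = ω_n√(1−ζ²) = 35.6 rad/s. Then t_p = π/ω_d = 0.0882 s.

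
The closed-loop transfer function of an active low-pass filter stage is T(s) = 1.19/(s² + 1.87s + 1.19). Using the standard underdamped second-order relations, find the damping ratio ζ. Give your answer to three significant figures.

ζ ≈ 0.857

Comparing the denominator to s² + 2ζω_n s + ω_n²: ω_n = √1.19 = 1.09 rad/s, and 2ζω_n = 1.87 so ζ = 1.87/(2·1.09) = 0.857.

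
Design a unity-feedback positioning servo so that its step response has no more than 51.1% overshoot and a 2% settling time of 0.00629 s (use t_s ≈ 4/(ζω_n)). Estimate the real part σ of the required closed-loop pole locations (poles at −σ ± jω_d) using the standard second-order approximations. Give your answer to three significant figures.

The settling-time spec alone fixes σ = ζω_n = 4/t_s = 4/0.00629 = 636.
(Overshoot then fixes ζ = 0.209 and hence ω_d = σ·√(1−ζ²)/ζ = 2980 rad/s.)

σ ≈ 636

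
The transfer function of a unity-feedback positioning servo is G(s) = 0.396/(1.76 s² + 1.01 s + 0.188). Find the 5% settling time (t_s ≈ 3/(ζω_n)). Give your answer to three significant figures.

Dividing through by 1.76: denominator becomes s² + 0.5739 s + 0.1068.
So ω_n = √0.1068 = 0.327 rad/s and ζ = 0.5739/(2·0.327) = 0.878.
t_s ≈ 3/(ζω_n) = 10.5 s.

t_s ≈ 10.5 s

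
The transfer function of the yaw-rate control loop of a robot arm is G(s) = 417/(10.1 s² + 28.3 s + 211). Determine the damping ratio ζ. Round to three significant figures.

Dividing through by 10.1: denominator becomes s² + 2.802 s + 20.89.
So ω_n = √20.89 = 4.57 rad/s and ζ = 2.802/(2·4.57) = 0.307.

ζ ≈ 0.307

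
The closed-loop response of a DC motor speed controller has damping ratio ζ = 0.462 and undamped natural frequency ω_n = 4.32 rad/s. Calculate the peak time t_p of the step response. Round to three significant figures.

The damped frequency is ω_d = ω_n√(1−ζ²) = 4.32·√(1−0.213) = 3.83 rad/s.
Peak time t_p = π/ω_d = π/3.83 = 0.820 s.

t_p ≈ 0.820 s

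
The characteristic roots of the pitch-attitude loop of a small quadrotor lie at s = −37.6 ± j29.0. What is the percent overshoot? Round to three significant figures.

%OS ≈ 1.70%

|pole| = ω_n = √(37.6² + 29.0²) = 47.5 rad/s; ζ = cos θ = σ/ω_n = 0.792.
%OS = 100·exp(−πζ/√(1−ζ²)) = 1.70%.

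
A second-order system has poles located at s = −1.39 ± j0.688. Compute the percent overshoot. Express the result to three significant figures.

|pole| = ω_n = √(1.39² + 0.688²) = 1.55 rad/s; ζ = cos θ = σ/ω_n = 0.896.
%OS = 100·exp(−πζ/√(1−ζ²)) = 0.175%.

%OS ≈ 0.175%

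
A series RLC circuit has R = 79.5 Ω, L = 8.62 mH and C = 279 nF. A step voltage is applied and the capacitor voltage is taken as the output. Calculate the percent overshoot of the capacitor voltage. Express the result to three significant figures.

%OS ≈ 48.2%

For a series RLC circuit (capacitor voltage as output), ω_n = 1/√(LC) = 1/√(8.62 mH · 279 nF) = 20400 rad/s.
ζ = (R/2)·√(C/L) = (79.5/2)·√(279 nF/8.62 mH) = 0.226.
Overshoot: exp(−π·0.226/√(1−0.226²)) = 0.482, i.e. 48.2%.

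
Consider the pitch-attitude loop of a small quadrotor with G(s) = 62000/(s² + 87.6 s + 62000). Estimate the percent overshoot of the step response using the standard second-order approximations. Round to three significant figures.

%OS ≈ 57.0%

Comparing the denominator to s² + 2ζω_n s + ω_n²: ω_n = √62000 = 249 rad/s, and 2ζω_n = 87.6 so ζ = 87.6/(2·249) = 0.176.
%OS = 100·exp(−πζ/√(1−ζ²)) = 57.0%.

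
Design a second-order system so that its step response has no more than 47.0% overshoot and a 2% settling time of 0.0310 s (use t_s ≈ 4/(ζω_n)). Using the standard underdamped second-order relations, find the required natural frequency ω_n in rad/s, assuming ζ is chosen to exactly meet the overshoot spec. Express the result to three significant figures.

ζ = −ln(OS)/√(π² + (ln OS)²). With OS = 0.470, ln OS = −0.7550 and ζ = 0.7550/3.231 = 0.234.
Then ω_n = 4/(ζ t_s) = 4/(0.234 × 0.0310) = 552 rad/s.

ω_n ≈ 552 rad/s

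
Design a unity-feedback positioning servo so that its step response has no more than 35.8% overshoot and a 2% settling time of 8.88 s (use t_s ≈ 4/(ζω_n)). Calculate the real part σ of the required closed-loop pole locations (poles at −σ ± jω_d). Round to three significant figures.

The settling-time spec alone fixes σ = ζω_n = 4/t_s = 4/8.88 = 0.450.
(Overshoot then fixes ζ = 0.311 and hence ω_d = σ·√(1−ζ²)/ζ = 1.38 rad/s.)

σ ≈ 0.450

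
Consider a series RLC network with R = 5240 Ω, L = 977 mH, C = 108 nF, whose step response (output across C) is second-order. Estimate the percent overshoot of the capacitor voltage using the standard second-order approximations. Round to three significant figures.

%OS ≈ 0.380%

For a series RLC circuit (capacitor voltage as output), ω_n = 1/√(LC) = 1/√(977 mH · 108 nF) = 3080 rad/s.
ζ = (R/2)·√(C/L) = (5240/2)·√(108 nF/977 mH) = 0.871.
Overshoot: exp(−π·0.871/√(1−0.871²)) = 0.00380, i.e. 0.380%.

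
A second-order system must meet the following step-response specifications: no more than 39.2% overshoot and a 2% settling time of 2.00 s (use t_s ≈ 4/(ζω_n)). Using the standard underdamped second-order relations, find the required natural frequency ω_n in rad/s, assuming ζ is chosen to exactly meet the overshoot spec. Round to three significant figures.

From %OS = 100·exp(−πζ/√(1−ζ²)), invert to get ζ = −ln(OS)/√(π² + ln²(OS)) with OS = 0.392.
−ln 0.392 = 0.9365, so ζ = 0.9365/√(π² + 0.8770) = 0.286.
Then ω_n = 4/(ζ t_s) = 4/(0.286 × 2.00) = 7.00 rad/s.

ω_n ≈ 7.00 rad/s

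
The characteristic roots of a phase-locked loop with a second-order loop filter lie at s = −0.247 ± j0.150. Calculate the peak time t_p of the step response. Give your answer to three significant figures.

t_p = π/ω_d with ω_d = 0.150 (the imaginary part), so t_p = 20.9 s.

t_p ≈ 20.9 s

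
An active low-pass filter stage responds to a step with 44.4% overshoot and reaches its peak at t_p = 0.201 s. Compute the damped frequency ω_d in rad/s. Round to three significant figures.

t_p = π/ω_d, so ω_d = π/0.201 = 15.6 rad/s.

ω_d ≈ 15.6 rad/s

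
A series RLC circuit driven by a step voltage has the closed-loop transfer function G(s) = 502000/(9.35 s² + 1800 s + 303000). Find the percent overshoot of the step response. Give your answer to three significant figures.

Dividing through by 9.35: denominator becomes s² + 192.5 s + 32410.
So ω_n = √32410 = 180 rad/s and ζ = 192.5/(2·180) = 0.535.
Overshoot: exp(−π·0.535/√(1−0.535²)) = 0.137, i.e. 13.7%.

%OS ≈ 13.7%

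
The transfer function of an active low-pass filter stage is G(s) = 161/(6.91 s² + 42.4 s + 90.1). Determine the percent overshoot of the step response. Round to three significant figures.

%OS ≈ 0.634%

Dividing through by 6.91: denominator becomes s² + 6.136 s + 13.04.
So ω_n = √13.04 = 3.61 rad/s and ζ = 6.136/(2·3.61) = 0.850.
%OS = 100 e^{−πζ/√(1−ζ²)} with ζ = 0.850 gives 0.634%.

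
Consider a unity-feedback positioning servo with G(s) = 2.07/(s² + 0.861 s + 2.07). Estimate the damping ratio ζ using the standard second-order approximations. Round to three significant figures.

ω_n = √2.07 = 1.44 rad/s; ζ = 0.861/(2·1.44) = 0.299.

ζ ≈ 0.299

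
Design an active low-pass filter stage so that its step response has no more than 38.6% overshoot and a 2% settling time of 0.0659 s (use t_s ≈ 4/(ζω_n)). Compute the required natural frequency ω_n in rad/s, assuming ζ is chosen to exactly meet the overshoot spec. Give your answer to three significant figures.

ω_n ≈ 209 rad/s

From %OS = 100·exp(−πζ/√(1−ζ²)), invert to get ζ = −ln(OS)/√(π² + ln²(OS)) with OS = 0.386.
−ln 0.386 = 0.9519, so ζ = 0.9519/√(π² + 0.9061) = 0.290.
From t_s ≈ 4/(ζω_n): ω_n = 4/(ζ·t_s) = 4/(0.290·0.0659) = 209 rad/s.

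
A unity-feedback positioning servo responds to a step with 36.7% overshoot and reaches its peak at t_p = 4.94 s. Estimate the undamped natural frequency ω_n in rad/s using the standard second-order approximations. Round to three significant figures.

ω_n ≈ 0.668 rad/s

ζ from %OS: ζ = |ln 0.367|/√(π²+ln²0.367) = 0.304.
From t_p = π/ω_d, ω_d = π/4.94 = 0.636 rad/s, so ω_n = ω_d/√(1−ζ²) = 0.668 rad/s.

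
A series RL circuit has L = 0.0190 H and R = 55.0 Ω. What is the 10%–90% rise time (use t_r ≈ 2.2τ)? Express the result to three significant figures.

t_r ≈ 0.000760 s

τ = L/R = 0.0190/55.0 = 0.000345 s.
t_r ≈ 2.2τ = 0.000760 s.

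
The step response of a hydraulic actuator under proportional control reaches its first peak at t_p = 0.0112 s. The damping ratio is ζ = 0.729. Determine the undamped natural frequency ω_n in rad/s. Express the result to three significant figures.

ω_n ≈ 410 rad/s

Peak time t_p = π/ω_d, so ω_d = π/t_p = π/0.0112 = 280 rad/s.
ω_n = ω_d/√(1−ζ²) = 280/√0.469 = 410 rad/s.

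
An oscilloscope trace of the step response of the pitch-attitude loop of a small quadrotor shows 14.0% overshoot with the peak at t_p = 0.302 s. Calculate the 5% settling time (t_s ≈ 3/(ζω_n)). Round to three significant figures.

The overshoot fixes ζ = −ln(OS)/√(π²+ln²(OS)) = 0.531.
t_p = π/ω_d ⇒ ω_d = 10.4 rad/s; then ω_n = ω_d/√(1−ζ²) = 12.3 rad/s.
t_s ≈ 3/(ζω_n) = 3/(0.531·12.3) = 0.461 s.

t_s ≈ 0.461 s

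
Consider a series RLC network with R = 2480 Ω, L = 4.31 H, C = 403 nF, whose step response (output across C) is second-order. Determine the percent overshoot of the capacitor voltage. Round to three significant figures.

%OS ≈ 27.6%

For a series RLC circuit (capacitor voltage as output), ω_n = 1/√(LC) = 1/√(4.31 H · 403 nF) = 759 rad/s.
ζ = (R/2)·√(C/L) = (2480/2)·√(403 nF/4.31 H) = 0.379.
Overshoot: exp(−π·0.379/√(1−0.379²)) = 0.276, i.e. 27.6%.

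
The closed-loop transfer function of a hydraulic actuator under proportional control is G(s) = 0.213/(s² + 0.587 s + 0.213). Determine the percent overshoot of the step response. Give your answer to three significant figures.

Comparing the denominator to s² + 2ζω_n s + ω_n²: ω_n = √0.213 = 0.462 rad/s, and 2ζω_n = 0.587 so ζ = 0.587/(2·0.462) = 0.636.
%OS = 100·exp(−πζ/√(1−ζ²)) = 7.51%.

%OS ≈ 7.51%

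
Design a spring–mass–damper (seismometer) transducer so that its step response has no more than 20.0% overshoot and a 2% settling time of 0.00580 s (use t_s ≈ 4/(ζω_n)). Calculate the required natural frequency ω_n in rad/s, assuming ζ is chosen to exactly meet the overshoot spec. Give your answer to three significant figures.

ω_n ≈ 1510 rad/s

From %OS = 100·exp(−πζ/√(1−ζ²)), invert to get ζ = −ln(OS)/√(π² + ln²(OS)) with OS = 0.200.
−ln 0.200 = 1.609, so ζ = 1.609/√(π² + 2.590) = 0.456.
Then ω_n = 4/(ζ t_s) = 4/(0.456 × 0.00580) = 1510 rad/s.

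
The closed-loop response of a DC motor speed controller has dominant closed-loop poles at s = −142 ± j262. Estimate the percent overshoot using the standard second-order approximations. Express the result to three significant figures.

With σ = 142, ω_d = 262: ω_n = √(σ²+ω_d²) = 298 rad/s, ζ = σ/ω_n = 0.476.
%OS = 100·exp(−πζ/√(1−ζ²)) = 18.2%.

%OS ≈ 18.2%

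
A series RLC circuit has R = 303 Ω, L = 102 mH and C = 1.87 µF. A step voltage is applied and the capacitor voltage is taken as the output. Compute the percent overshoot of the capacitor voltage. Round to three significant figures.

%OS ≈ 6.87%

For a series RLC circuit (capacitor voltage as output), ω_n = 1/√(LC) = 1/√(102 mH · 1.87 µF) = 2290 rad/s.
ζ = (R/2)·√(C/L) = (303/2)·√(1.87 µF/102 mH) = 0.649.
%OS = 100 e^{−πζ/√(1−ζ²)} with ζ = 0.649 gives 6.87%.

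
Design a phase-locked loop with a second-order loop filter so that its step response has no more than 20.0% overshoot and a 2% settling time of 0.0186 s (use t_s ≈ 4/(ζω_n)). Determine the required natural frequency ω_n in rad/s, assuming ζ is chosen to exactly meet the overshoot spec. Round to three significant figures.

Inverting the overshoot relation: ζ = |ln 0.200|/√(π² + ln²0.200) = 0.456.
Then ω_n = 4/(ζ t_s) = 4/(0.456 × 0.0186) = 472 rad/s.

ω_n ≈ 472 rad/s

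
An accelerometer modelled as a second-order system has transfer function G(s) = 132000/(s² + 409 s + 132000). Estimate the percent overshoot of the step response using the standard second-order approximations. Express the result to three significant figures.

%OS ≈ 11.8%

Comparing the denominator to s² + 2ζω_n s + ω_n²: ω_n = √132000 = 363 rad/s, and 2ζω_n = 409 so ζ = 409/(2·363) = 0.563.
%OS = 100 e^{−πζ/√(1−ζ²)} with ζ = 0.563 gives 11.8%.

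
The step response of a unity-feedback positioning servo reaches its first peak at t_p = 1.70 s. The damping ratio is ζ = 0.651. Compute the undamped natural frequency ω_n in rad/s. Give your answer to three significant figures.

Peak time t_p = π/ω_d, so ω_d = π/t_p = π/1.70 = 1.85 rad/s.
ω_n = ω_d/√(1−ζ²) = 1.85/√0.576 = 2.43 rad/s.

ω_n ≈ 2.43 rad/s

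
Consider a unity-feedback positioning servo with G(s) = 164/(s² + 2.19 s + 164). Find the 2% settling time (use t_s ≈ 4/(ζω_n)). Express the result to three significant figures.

ω_n = √164 = 12.8 rad/s; ζ = 2.19/(2·12.8) = 0.0855.
t_s ≈ 4/(ζω_n) = 4/(0.0855·12.8) = 3.65 s.

t_s ≈ 3.65 s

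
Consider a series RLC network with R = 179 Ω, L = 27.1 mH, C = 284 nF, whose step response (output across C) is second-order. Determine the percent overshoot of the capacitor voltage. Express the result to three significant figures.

For a series RLC circuit (capacitor voltage as output), ω_n = 1/√(LC) = 1/√(27.1 mH · 284 nF) = 11400 rad/s.
ζ = (R/2)·√(C/L) = (179/2)·√(284 nF/27.1 mH) = 0.290.
Overshoot: exp(−π·0.290/√(1−0.290²)) = 0.386, i.e. 38.6%.

%OS ≈ 38.6%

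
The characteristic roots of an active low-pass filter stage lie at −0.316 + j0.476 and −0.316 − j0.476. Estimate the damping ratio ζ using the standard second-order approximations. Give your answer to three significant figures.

ζ ≈ 0.553

|pole| = ω_n = √(0.316² + 0.476²) = 0.571 rad/s; ζ = cos θ = σ/ω_n = 0.553.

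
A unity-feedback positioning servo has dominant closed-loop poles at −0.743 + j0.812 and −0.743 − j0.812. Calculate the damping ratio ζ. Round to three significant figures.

ζ ≈ 0.675

|pole| = ω_n = √(0.743² + 0.812²) = 1.10 rad/s; ζ = cos θ = σ/ω_n = 0.675.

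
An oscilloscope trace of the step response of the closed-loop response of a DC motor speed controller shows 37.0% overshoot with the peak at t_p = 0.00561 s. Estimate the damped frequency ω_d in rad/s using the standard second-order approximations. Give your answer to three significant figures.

t_p = π/ω_d, so ω_d = π/0.00561 = 560 rad/s.

ω_d ≈ 560 rad/s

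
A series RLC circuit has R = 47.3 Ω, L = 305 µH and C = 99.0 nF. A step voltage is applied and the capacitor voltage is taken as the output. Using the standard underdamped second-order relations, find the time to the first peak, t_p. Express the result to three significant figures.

t_p ≈ 0.0000191 s

For a series RLC circuit (capacitor voltage as output), ω_n = 1/√(LC) = 1/√(305 µH · 99.0 nF) = 182000 rad/s.
ζ = (R/2)·√(C/L) = (47.3/2)·√(99.0 nF/305 µH) = 0.426.
The damped frequency ω_d = ω_n√(1−ζ²) = 165000 rad/s. t_p = π/ω_d = 0.0000191 s.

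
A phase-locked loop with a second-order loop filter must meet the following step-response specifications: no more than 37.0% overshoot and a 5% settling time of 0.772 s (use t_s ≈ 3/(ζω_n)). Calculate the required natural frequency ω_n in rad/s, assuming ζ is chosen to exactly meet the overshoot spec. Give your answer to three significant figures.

From %OS = 100·exp(−πζ/√(1−ζ²)), invert to get ζ = −ln(OS)/√(π² + ln²(OS)) with OS = 0.370.
−ln 0.370 = 0.9943, so ζ = 0.9943/√(π² + 0.9885) = 0.302.
From t_s ≈ 3/(ζω_n): ω_n = 3/(ζ·t_s) = 3/(0.302·0.772) = 12.9 rad/s.

ω_n ≈ 12.9 rad/s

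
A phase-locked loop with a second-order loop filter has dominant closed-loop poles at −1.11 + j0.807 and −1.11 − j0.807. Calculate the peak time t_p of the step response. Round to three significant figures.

t_p ≈ 3.89 s

t_p = π/ω_d with ω_d = 0.807 (the imaginary part), so t_p = 3.89 s.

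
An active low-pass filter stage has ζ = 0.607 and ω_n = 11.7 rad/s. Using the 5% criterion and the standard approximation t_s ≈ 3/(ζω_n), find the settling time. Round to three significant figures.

t_s ≈ 0.422 s

t_s ≈ 3/(ζω_n) = 3/(0.607 × 11.7) = 0.422 s.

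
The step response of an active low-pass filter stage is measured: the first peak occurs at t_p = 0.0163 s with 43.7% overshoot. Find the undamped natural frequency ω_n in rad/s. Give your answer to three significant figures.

ω_n ≈ 199 rad/s

The overshoot fixes ζ = −ln(OS)/√(π²+ln²(OS)) = 0.255.
From t_p = π/ω_d, ω_d = π/0.0163 = 193 rad/s, so ω_n = ω_d/√(1−ζ²) = 199 rad/s.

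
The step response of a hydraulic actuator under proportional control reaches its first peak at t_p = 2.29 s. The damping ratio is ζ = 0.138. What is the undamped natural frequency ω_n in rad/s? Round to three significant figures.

Peak time t_p = π/ω_d, so ω_d = π/t_p = π/2.29 = 1.37 rad/s.
ω_n = ω_d/√(1−ζ²) = 1.37/√0.981 = 1.39 rad/s.

ω_n ≈ 1.39 rad/s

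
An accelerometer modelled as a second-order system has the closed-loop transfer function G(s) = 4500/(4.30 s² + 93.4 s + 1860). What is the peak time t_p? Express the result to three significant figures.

t_p ≈ 0.177 s

Dividing through by 4.30: denominator becomes s² + 21.72 s + 432.6.
So ω_n = √432.6 = 20.8 rad/s and ζ = 21.72/(2·20.8) = 0.522.
ω_d = 20.8·√(1 − 0.522²) = 17.7 rad/s. t_p = π/ω_d = 0.177 s.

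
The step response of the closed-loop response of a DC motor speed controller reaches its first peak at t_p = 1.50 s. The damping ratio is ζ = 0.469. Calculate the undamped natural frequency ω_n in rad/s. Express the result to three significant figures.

Peak time t_p = π/ω_d, so ω_d = π/t_p = π/1.50 = 2.09 rad/s.
ω_n = ω_d/√(1−ζ²) = 2.09/√0.780 = 2.37 rad/s.

ω_n ≈ 2.37 rad/s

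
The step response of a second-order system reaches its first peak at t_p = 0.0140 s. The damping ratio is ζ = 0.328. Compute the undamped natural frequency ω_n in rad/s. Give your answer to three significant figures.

Peak time t_p = π/ω_d, so ω_d = π/t_p = π/0.0140 = 224 rad/s.
ω_n = ω_d/√(1−ζ²) = 224/√0.892 = 238 rad/s.

ω_n ≈ 238 rad/s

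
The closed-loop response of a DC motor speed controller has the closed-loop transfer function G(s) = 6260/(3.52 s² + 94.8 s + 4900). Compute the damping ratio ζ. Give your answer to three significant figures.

ζ ≈ 0.361

Dividing through by 3.52: denominator becomes s² + 26.93 s + 1392.
So ω_n = √1392 = 37.3 rad/s and ζ = 26.93/(2·37.3) = 0.361.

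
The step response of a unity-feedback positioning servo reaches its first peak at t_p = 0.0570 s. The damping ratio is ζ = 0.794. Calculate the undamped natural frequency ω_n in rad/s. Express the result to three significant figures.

ω_n ≈ 90.7 rad/s

Peak time t_p = π/ω_d, so ω_d = π/t_p = π/0.0570 = 55.1 rad/s.
ω_n = ω_d/√(1−ζ²) = 55.1/√0.370 = 90.7 rad/s.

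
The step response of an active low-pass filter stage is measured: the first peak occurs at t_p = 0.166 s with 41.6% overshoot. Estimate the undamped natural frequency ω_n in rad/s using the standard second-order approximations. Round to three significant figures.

ω_n ≈ 19.6 rad/s

From the overshoot, ζ = −ln(OS)/√(π²+ln²(OS)) = 0.269.
t_p = π/ω_d ⇒ ω_d = 18.9 rad/s; then ω_n = ω_d/√(1−ζ²) = 19.6 rad/s.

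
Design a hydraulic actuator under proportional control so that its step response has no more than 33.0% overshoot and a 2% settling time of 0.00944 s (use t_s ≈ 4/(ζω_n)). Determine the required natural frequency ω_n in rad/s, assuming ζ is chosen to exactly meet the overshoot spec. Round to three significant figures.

Inverting the overshoot relation: ζ = |ln 0.330|/√(π² + ln²0.330) = 0.333.
Then ω_n = 4/(ζ t_s) = 4/(0.333 × 0.00944) = 1270 rad/s.

ω_n ≈ 1270 rad/s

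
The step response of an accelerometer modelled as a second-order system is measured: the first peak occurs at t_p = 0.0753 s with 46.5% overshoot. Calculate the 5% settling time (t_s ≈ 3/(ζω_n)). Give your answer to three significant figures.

t_s ≈ 0.295 s

The overshoot fixes ζ = −ln(OS)/√(π²+ln²(OS)) = 0.237.
t_p = π/ω_d ⇒ ω_d = 41.7 rad/s; then ω_n = ω_d/√(1−ζ²) = 42.9 rad/s.
t_s ≈ 3/(ζω_n) = 3/(0.237·42.9) = 0.295 s.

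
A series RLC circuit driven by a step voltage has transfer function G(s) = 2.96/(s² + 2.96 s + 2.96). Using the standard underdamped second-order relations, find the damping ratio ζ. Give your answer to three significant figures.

ζ ≈ 0.860

Matching coefficients with s² + 2ζω_n s + ω_n² gives ω_n² = 2.96 ⇒ ω_n = 1.72 rad/s, and ζ = 2.96/(2ω_n) = 0.860.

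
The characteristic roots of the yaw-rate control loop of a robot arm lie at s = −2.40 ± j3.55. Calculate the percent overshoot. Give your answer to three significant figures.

With σ = 2.40, ω_d = 3.55: ω_n = √(σ²+ω_d²) = 4.29 rad/s, ζ = σ/ω_n = 0.560.
%OS = 100 e^{−πζ/√(1−ζ²)} with ζ = 0.560 gives 12.0%.

%OS ≈ 12.0%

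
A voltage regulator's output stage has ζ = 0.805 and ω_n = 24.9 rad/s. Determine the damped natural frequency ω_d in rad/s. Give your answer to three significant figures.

ω_d = ω_n√(1−ζ²) = 24.9·√0.352 = 14.8 rad/s.

ω_d ≈ 14.8 rad/s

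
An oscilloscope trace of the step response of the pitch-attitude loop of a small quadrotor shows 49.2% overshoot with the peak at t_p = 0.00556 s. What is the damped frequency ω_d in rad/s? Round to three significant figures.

t_p = π/ω_d, so ω_d = π/0.00556 = 565 rad/s.

ω_d ≈ 565 rad/s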